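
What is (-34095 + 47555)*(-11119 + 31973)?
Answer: 280694840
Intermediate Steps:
(-34095 + 47555)*(-11119 + 31973) = 13460*20854 = 280694840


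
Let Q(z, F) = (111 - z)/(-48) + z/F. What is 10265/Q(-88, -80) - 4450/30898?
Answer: -38061782875/11293219 ≈ -3370.3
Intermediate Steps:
Q(z, F) = -37/16 + z/48 + z/F (Q(z, F) = (111 - z)*(-1/48) + z/F = (-37/16 + z/48) + z/F = -37/16 + z/48 + z/F)
10265/Q(-88, -80) - 4450/30898 = 10265/(((-88 + (1/48)*(-80)*(-111 - 88))/(-80))) - 4450/30898 = 10265/((-(-88 + (1/48)*(-80)*(-199))/80)) - 4450*1/30898 = 10265/((-(-88 + 995/3)/80)) - 2225/15449 = 10265/((-1/80*731/3)) - 2225/15449 = 10265/(-731/240) - 2225/15449 = 10265*(-240/731) - 2225/15449 = -2463600/731 - 2225/15449 = -38061782875/11293219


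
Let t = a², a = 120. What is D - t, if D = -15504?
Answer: -29904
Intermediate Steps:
t = 14400 (t = 120² = 14400)
D - t = -15504 - 1*14400 = -15504 - 14400 = -29904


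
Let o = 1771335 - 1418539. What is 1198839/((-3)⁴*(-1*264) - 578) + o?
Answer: 7746906913/21962 ≈ 3.5274e+5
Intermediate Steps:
o = 352796
1198839/((-3)⁴*(-1*264) - 578) + o = 1198839/((-3)⁴*(-1*264) - 578) + 352796 = 1198839/(81*(-264) - 578) + 352796 = 1198839/(-21384 - 578) + 352796 = 1198839/(-21962) + 352796 = 1198839*(-1/21962) + 352796 = -1198839/21962 + 352796 = 7746906913/21962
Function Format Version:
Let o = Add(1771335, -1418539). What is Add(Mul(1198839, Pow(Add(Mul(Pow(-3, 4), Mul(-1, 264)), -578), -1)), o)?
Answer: Rational(7746906913, 21962) ≈ 3.5274e+5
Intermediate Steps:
o = 352796
Add(Mul(1198839, Pow(Add(Mul(Pow(-3, 4), Mul(-1, 264)), -578), -1)), o) = Add(Mul(1198839, Pow(Add(Mul(Pow(-3, 4), Mul(-1, 264)), -578), -1)), 352796) = Add(Mul(1198839, Pow(Add(Mul(81, -264), -578), -1)), 352796) = Add(Mul(1198839, Pow(Add(-21384, -578), -1)), 352796) = Add(Mul(1198839, Pow(-21962, -1)), 352796) = Add(Mul(1198839, Rational(-1, 21962)), 352796) = Add(Rational(-1198839, 21962), 352796) = Rational(7746906913, 21962)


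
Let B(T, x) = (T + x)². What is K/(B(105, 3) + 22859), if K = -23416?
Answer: -23416/34523 ≈ -0.67827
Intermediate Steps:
K/(B(105, 3) + 22859) = -23416/((105 + 3)² + 22859) = -23416/(108² + 22859) = -23416/(11664 + 22859) = -23416/34523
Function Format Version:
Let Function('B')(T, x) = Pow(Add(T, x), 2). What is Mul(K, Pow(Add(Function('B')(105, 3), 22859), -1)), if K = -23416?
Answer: Rational(-23416, 34523) ≈ -0.67827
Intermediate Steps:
Mul(K, Pow(Add(Function('B')(105, 3), 22859), -1)) = Mul(-23416, Pow(Add(Pow(Add(105, 3), 2), 22859), -1)) = Mul(-23416, Pow(Add(Pow(108, 2), 22859), -1)) = Mul(-23416, Pow(Add(11664, 22859), -1)) = Mul(-23416, Pow(34523, -1)) = Mul(-23416, Rational(1, 34523)) = Rational(-23416, 34523)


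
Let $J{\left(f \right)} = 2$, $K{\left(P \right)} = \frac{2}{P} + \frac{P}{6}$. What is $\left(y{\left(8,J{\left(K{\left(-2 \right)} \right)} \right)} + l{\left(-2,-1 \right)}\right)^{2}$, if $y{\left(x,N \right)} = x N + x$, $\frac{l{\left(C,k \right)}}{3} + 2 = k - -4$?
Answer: $729$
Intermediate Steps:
$K{\left(P \right)} = \frac{2}{P} + \frac{P}{6}$ ($K{\left(P \right)} = \frac{2}{P} + P \frac{1}{6} = \frac{2}{P} + \frac{P}{6}$)
$l{\left(C,k \right)} = 6 + 3 k$ ($l{\left(C,k \right)} = -6 + 3 \left(k - -4\right) = -6 + 3 \left(k + 4\right) = -6 + 3 \left(4 + k\right) = -6 + \left(12 + 3 k\right) = 6 + 3 k$)
$y{\left(x,N \right)} = x + N x$ ($y{\left(x,N \right)} = N x + x = x + N x$)
$\left(y{\left(8,J{\left(K{\left(-2 \right)} \right)} \right)} + l{\left(-2,-1 \right)}\right)^{2} = \left(8 \left(1 + 2\right) + \left(6 + 3 \left(-1\right)\right)\right)^{2} = \left(8 \cdot 3 + \left(6 - 3\right)\right)^{2} = \left(24 + 3\right)^{2} = 27^{2} = 729$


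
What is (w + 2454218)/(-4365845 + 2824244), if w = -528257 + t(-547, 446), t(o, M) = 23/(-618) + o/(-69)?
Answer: -27375721807/21912316614 ≈ -1.2493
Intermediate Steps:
t(o, M) = -23/618 - o/69 (t(o, M) = 23*(-1/618) + o*(-1/69) = -23/618 - o/69)
w = -7508532845/14214 (w = -528257 + (-23/618 - 1/69*(-547)) = -528257 + (-23/618 + 547/69) = -528257 + 112153/14214 = -7508532845/14214 ≈ -5.2825e+5)
(w + 2454218)/(-4365845 + 2824244) = (-7508532845/14214 + 2454218)/(-4365845 + 2824244) = (27375721807/14214)/(-1541601) = (27375721807/14214)*(-1/1541601) = -27375721807/21912316614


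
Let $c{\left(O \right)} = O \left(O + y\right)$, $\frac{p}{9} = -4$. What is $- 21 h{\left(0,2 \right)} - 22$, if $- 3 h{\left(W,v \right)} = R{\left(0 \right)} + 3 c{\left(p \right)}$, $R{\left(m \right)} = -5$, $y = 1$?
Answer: $26403$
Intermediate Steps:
$p = -36$ ($p = 9 \left(-4\right) = -36$)
$c{\left(O \right)} = O \left(1 + O\right)$ ($c{\left(O \right)} = O \left(O + 1\right) = O \left(1 + O\right)$)
$h{\left(W,v \right)} = - \frac{3775}{3}$ ($h{\left(W,v \right)} = - \frac{-5 + 3 \left(- 36 \left(1 - 36\right)\right)}{3} = - \frac{-5 + 3 \left(\left(-36\right) \left(-35\right)\right)}{3} = - \frac{-5 + 3 \cdot 1260}{3} = - \frac{-5 + 3780}{3} = \left(- \frac{1}{3}\right) 3775 = - \frac{3775}{3}$)
$- 21 h{\left(0,2 \right)} - 22 = \left(-21\right) \left(- \frac{3775}{3}\right) - 22 = 26425 - 22 = 26403$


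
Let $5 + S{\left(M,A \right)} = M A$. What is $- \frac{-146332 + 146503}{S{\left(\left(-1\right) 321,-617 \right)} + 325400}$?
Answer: $- \frac{57}{174484} \approx -0.00032668$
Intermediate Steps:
$S{\left(M,A \right)} = -5 + A M$ ($S{\left(M,A \right)} = -5 + M A = -5 + A M$)
$- \frac{-146332 + 146503}{S{\left(\left(-1\right) 321,-617 \right)} + 325400} = - \frac{-146332 + 146503}{\left(-5 - 617 \left(\left(-1\right) 321\right)\right) + 325400} = - \frac{171}{\left(-5 - -198057\right) + 325400} = - \frac{171}{\left(-5 + 198057\right) + 325400} = - \frac{171}{198052 + 325400} = - \frac{171}{523452} = \left(-1\right) \frac{57}{174484} = - \frac{57}{174484}$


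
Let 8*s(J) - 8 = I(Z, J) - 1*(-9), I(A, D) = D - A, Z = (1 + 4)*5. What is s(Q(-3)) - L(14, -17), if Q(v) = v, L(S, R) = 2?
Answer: -27/8 ≈ -3.3750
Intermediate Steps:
Z = 25 (Z = 5*5 = 25)
s(J) = -1 + J/8 (s(J) = 1 + ((J - 1*25) - 1*(-9))/8 = 1 + ((J - 25) + 9)/8 = 1 + ((-25 + J) + 9)/8 = 1 + (-16 + J)/8 = 1 + (-2 + J/8) = -1 + J/8)
s(Q(-3)) - L(14, -17) = (-1 + (⅛)*(-3)) - 1*2 = (-1 - 3/8) - 2 = -11/8 - 2 = -27/8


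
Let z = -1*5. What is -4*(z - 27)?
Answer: 128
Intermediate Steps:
z = -5
-4*(z - 27) = -4*(-5 - 27) = -4*(-32) = 128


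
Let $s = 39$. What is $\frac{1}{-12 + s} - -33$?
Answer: $\frac{892}{27} \approx 33.037$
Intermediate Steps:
$\frac{1}{-12 + s} - -33 = \frac{1}{-12 + 39} - -33 = \frac{1}{27} + 33 = \frac{892}{27}$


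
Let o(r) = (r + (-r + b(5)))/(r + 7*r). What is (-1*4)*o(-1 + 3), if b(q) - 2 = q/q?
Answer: -3/4 ≈ -0.75000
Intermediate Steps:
b(q) = 3 (b(q) = 2 + q/q = 2 + 1 = 3)
o(r) = 3/(8*r) (o(r) = (r + (-r + 3))/(r + 7*r) = (r + (3 - r))/((8*r)) = 3*(1/(8*r)) = 3/(8*r))
(-1*4)*o(-1 + 3) = (-1*4)*(3/(8*(-1 + 3))) = -3/(2*2) = -4*3/16 = -3/4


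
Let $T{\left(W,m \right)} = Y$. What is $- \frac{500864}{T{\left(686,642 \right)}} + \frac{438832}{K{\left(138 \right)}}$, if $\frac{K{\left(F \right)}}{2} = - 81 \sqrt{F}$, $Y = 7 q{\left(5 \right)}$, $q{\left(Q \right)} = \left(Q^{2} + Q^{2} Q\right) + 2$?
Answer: $- \frac{8944}{19} - \frac{109708 \sqrt{138}}{5589} \approx -701.33$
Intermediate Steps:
$q{\left(Q \right)} = 2 + Q^{2} + Q^{3}$ ($q{\left(Q \right)} = \left(Q^{2} + Q^{3}\right) + 2 = 2 + Q^{2} + Q^{3}$)
$Y = 1064$ ($Y = 7 \left(2 + 5^{2} + 5^{3}\right) = 7 \left(2 + 25 + 125\right) = 7 \cdot 152 = 1064$)
$T{\left(W,m \right)} = 1064$
$K{\left(F \right)} = - 162 \sqrt{F}$ ($K{\left(F \right)} = 2 \left(- 81 \sqrt{F}\right) = - 162 \sqrt{F}$)
$- \frac{500864}{T{\left(686,642 \right)}} + \frac{438832}{K{\left(138 \right)}} = - \frac{500864}{1064} + \frac{438832}{\left(-162\right) \sqrt{138}} = \left(-500864\right) \frac{1}{1064} + 438832 \left(- \frac{\sqrt{138}}{22356}\right) = - \frac{8944}{19} - \frac{109708 \sqrt{138}}{5589}$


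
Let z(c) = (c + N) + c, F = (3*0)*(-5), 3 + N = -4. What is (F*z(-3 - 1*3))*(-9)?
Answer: 0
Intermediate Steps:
N = -7 (N = -3 - 4 = -7)
F = 0 (F = 0*(-5) = 0)
z(c) = -7 + 2*c (z(c) = (c - 7) + c = (-7 + c) + c = -7 + 2*c)
(F*z(-3 - 1*3))*(-9) = (0*(-7 + 2*(-3 - 1*3)))*(-9) = (0*(-7 + 2*(-3 - 3)))*(-9) = (0*(-7 + 2*(-6)))*(-9) = (0*(-7 - 12))*(-9) = (0*(-19))*(-9) = 0*(-9) = 0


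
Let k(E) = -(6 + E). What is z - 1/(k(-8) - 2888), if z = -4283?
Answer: -12360737/2886 ≈ -4283.0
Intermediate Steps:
k(E) = -6 - E
z - 1/(k(-8) - 2888) = -4283 - 1/((-6 - 1*(-8)) - 2888) = -4283 - 1/((-6 + 8) - 2888) = -4283 - 1/(2 - 2888) = -4283 - 1/(-2886) = -4283 - 1*(-1/2886) = -4283 + 1/2886 = -12360737/2886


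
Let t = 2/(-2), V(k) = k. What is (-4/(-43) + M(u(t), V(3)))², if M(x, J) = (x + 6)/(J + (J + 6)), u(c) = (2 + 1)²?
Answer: 53361/29584 ≈ 1.8037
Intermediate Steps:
t = -1 (t = 2*(-½) = -1)
u(c) = 9 (u(c) = 3² = 9)
M(x, J) = (6 + x)/(6 + 2*J) (M(x, J) = (6 + x)/(J + (6 + J)) = (6 + x)/(6 + 2*J))
(-4/(-43) + M(u(t), V(3)))² = (-4/(-43) + (6 + 9)/(2*(3 + 3)))² = (-4*(-1/43) + (½)*15/6)² = (4/43 + (½)*(⅙)*15)² = (4/43 + 5/4)² = (231/172)² = 53361/29584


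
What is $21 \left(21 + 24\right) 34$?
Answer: $32130$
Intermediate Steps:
$21 \left(21 + 24\right) 34 = 21 \cdot 45 \cdot 34 = 945 \cdot 34 = 32130$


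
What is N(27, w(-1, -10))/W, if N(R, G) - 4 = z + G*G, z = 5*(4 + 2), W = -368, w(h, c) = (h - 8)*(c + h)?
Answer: -9835/368 ≈ -26.726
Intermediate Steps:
w(h, c) = (-8 + h)*(c + h)
z = 30 (z = 5*6 = 30)
N(R, G) = 34 + G**2 (N(R, G) = 4 + (30 + G*G) = 4 + (30 + G**2) = 34 + G**2)
N(27, w(-1, -10))/W = (34 + ((-1)**2 - 8*(-10) - 8*(-1) - 10*(-1))**2)/(-368) = (34 + (1 + 80 + 8 + 10)**2)*(-1/368) = (34 + 99**2)*(-1/368) = (34 + 9801)*(-1/368) = 9835*(-1/368) = -9835/368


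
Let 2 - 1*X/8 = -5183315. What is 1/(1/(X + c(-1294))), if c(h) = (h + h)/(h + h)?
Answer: 41466537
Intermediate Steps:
X = 41466536 (X = 16 - 8*(-5183315) = 16 + 41466520 = 41466536)
c(h) = 1 (c(h) = (2*h)/((2*h)) = (2*h)*(1/(2*h)) = 1)
1/(1/(X + c(-1294))) = 1/(1/(41466536 + 1)) = 1/(1/41466537) = 41466537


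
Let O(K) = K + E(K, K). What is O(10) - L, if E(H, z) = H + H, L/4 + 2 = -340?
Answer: 1398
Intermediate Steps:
L = -1368 (L = -8 + 4*(-340) = -8 - 1360 = -1368)
E(H, z) = 2*H
O(K) = 3*K (O(K) = K + 2*K = 3*K)
O(10) - L = 3*10 - 1*(-1368) = 30 + 1368 = 1398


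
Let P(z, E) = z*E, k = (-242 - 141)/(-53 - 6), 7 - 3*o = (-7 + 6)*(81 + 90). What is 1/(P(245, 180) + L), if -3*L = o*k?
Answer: 531/23348926 ≈ 2.2742e-5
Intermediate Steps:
o = 178/3 (o = 7/3 - (-7 + 6)*(81 + 90)/3 = 7/3 - (-1)*171/3 = 7/3 - 1/3*(-171) = 7/3 + 57 = 178/3 ≈ 59.333)
k = 383/59 (k = -383/(-59) = -383*(-1/59) = 383/59 ≈ 6.4915)
L = -68174/531 (L = -178*383/(9*59) = -1/3*68174/177 = -68174/531 ≈ -128.39)
P(z, E) = E*z
1/(P(245, 180) + L) = 1/(180*245 - 68174/531) = 1/(44100 - 68174/531) = 1/(23348926/531) = 531/23348926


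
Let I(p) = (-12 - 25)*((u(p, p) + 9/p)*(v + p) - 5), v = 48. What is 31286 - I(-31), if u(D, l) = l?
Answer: 354001/31 ≈ 11419.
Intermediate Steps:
I(p) = 185 - 37*(48 + p)*(p + 9/p) (I(p) = (-12 - 25)*((p + 9/p)*(48 + p) - 5) = -37*((48 + p)*(p + 9/p) - 5) = -37*(-5 + (48 + p)*(p + 9/p)) = 185 - 37*(48 + p)*(p + 9/p))
31286 - I(-31) = 31286 - (-148 - 15984/(-31) - 1776*(-31) - 37*(-31)²) = 31286 - (-148 - 15984*(-1/31) + 55056 - 37*961) = 31286 - (-148 + 15984/31 + 55056 - 35557) = 31286 - 1*615865/31 = 31286 - 615865/31 = 354001/31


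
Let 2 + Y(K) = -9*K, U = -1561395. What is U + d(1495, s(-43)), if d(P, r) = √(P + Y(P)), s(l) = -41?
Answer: -1561395 + I*√11962 ≈ -1.5614e+6 + 109.37*I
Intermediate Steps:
Y(K) = -2 - 9*K
d(P, r) = √(-2 - 8*P) (d(P, r) = √(P + (-2 - 9*P)) = √(-2 - 8*P))
U + d(1495, s(-43)) = -1561395 + √(-2 - 8*1495) = -1561395 + √(-2 - 11960) = -1561395 + √(-11962) = -1561395 + I*√11962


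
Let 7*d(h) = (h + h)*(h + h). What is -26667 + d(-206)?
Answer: -16925/7 ≈ -2417.9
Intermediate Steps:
d(h) = 4*h²/7 (d(h) = ((h + h)*(h + h))/7 = ((2*h)*(2*h))/7 = (4*h²)/7 = 4*h²/7)
-26667 + d(-206) = -26667 + (4/7)*(-206)² = -26667 + (4/7)*42436 = -26667 + 169744/7 = -16925/7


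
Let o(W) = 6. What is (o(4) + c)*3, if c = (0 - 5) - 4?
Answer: -9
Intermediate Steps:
c = -9 (c = -5 - 4 = -9)
(o(4) + c)*3 = (6 - 9)*3 = -3*3 = -9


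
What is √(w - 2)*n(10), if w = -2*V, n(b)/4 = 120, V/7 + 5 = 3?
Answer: 480*√26 ≈ 2447.5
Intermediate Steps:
V = -14 (V = -35 + 7*3 = -35 + 21 = -14)
n(b) = 480 (n(b) = 4*120 = 480)
w = 28 (w = -2*(-14) = 28)
√(w - 2)*n(10) = √(28 - 2)*480 = √26*480 = 480*√26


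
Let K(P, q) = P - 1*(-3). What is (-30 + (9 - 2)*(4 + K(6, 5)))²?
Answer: 3721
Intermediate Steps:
K(P, q) = 3 + P (K(P, q) = P + 3 = 3 + P)
(-30 + (9 - 2)*(4 + K(6, 5)))² = (-30 + (9 - 2)*(4 + (3 + 6)))² = (-30 + 7*(4 + 9))² = (-30 + 7*13)² = (-30 + 91)² = 61² = 3721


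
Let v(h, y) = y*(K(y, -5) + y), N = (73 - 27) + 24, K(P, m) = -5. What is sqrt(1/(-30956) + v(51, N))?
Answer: sqrt(1090036594461)/15478 ≈ 67.454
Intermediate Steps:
N = 70 (N = 46 + 24 = 70)
v(h, y) = y*(-5 + y)
sqrt(1/(-30956) + v(51, N)) = sqrt(1/(-30956) + 70*(-5 + 70)) = sqrt(-1/30956 + 70*65) = sqrt(-1/30956 + 4550) = sqrt(140849799/30956) = sqrt(1090036594461)/15478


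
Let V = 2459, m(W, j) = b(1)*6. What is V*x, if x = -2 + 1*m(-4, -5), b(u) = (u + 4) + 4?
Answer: 127868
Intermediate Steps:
b(u) = 8 + u (b(u) = (4 + u) + 4 = 8 + u)
m(W, j) = 54 (m(W, j) = (8 + 1)*6 = 9*6 = 54)
x = 52 (x = -2 + 1*54 = -2 + 54 = 52)
V*x = 2459*52 = 127868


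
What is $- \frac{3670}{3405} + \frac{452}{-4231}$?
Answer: $- \frac{3413366}{2881311} \approx -1.1847$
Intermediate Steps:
$- \frac{3670}{3405} + \frac{452}{-4231} = \left(-3670\right) \frac{1}{3405} + 452 \left(- \frac{1}{4231}\right) = - \frac{734}{681} - \frac{452}{4231} = - \frac{3413366}{2881311}$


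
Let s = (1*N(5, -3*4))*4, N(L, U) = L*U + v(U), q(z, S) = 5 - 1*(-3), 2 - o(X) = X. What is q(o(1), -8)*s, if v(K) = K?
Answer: -2304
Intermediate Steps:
o(X) = 2 - X
q(z, S) = 8 (q(z, S) = 5 + 3 = 8)
N(L, U) = U + L*U (N(L, U) = L*U + U = U + L*U)
s = -288 (s = (1*((-3*4)*(1 + 5)))*4 = (1*(-12*6))*4 = (1*(-72))*4 = -72*4 = -288)
q(o(1), -8)*s = 8*(-288) = -2304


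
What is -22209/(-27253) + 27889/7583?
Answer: 928469764/206659499 ≈ 4.4928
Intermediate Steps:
-22209/(-27253) + 27889/7583 = -22209*(-1/27253) + 27889*(1/7583) = 22209/27253 + 27889/7583 = 928469764/206659499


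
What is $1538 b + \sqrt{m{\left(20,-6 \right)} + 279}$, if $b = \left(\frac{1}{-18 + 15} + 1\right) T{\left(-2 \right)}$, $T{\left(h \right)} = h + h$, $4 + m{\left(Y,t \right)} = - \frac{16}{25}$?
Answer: $- \frac{12304}{3} + \frac{19 \sqrt{19}}{5} \approx -4084.8$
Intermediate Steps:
$m{\left(Y,t \right)} = - \frac{116}{25}$ ($m{\left(Y,t \right)} = -4 - \frac{16}{25} = - \frac{116}{25}$)
$T{\left(h \right)} = 2 h$
$b = - \frac{8}{3}$ ($b = \left(\frac{1}{-18 + 15} + 1\right) 2 \left(-2\right) = \left(\frac{1}{-3} + 1\right) \left(-4\right) = \left(- \frac{1}{3} + 1\right) \left(-4\right) = \frac{2}{3} \left(-4\right) = - \frac{8}{3} \approx -2.6667$)
$1538 b + \sqrt{m{\left(20,-6 \right)} + 279} = 1538 \left(- \frac{8}{3}\right) + \sqrt{- \frac{116}{25} + 279} = - \frac{12304}{3} + \sqrt{\frac{6859}{25}} = - \frac{12304}{3} + \frac{19 \sqrt{19}}{5}$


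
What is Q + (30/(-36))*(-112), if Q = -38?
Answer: 166/3 ≈ 55.333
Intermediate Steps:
Q + (30/(-36))*(-112) = -38 + (30/(-36))*(-112) = -38 + (30*(-1/36))*(-112) = -38 - ⅚*(-112) = -38 + 280/3 = 166/3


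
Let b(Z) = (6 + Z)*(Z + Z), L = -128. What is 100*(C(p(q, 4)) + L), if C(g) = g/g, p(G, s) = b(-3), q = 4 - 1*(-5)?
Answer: -12700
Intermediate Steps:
b(Z) = 2*Z*(6 + Z) (b(Z) = (6 + Z)*(2*Z) = 2*Z*(6 + Z))
q = 9 (q = 4 + 5 = 9)
p(G, s) = -18 (p(G, s) = 2*(-3)*(6 - 3) = 2*(-3)*3 = -18)
C(g) = 1
100*(C(p(q, 4)) + L) = 100*(1 - 128) = 100*(-127) = -12700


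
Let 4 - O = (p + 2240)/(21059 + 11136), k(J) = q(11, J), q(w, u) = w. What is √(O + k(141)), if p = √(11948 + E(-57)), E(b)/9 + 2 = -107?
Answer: √(15475653575 - 32195*√10967)/32195 ≈ 3.8636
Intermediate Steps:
E(b) = -981 (E(b) = -18 + 9*(-107) = -18 - 963 = -981)
p = √10967 (p = √(11948 - 981) = √10967 ≈ 104.72)
k(J) = 11
O = 25308/6439 - √10967/32195 (O = 4 - (√10967 + 2240)/(21059 + 11136) = 4 - (2240 + √10967)/32195 = 4 - (448/6439 + √10967/32195) = 4 + (-448/6439 - √10967/32195) = 25308/6439 - √10967/32195 ≈ 3.9272)
√(O + k(141)) = √((25308/6439 - √10967/32195) + 11) = √(96137/6439 - √10967/32195)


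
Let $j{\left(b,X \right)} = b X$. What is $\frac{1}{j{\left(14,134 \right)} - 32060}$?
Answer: $- \frac{1}{30184} \approx -3.313 \cdot 10^{-5}$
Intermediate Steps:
$j{\left(b,X \right)} = X b$
$\frac{1}{j{\left(14,134 \right)} - 32060} = \frac{1}{134 \cdot 14 - 32060} = \frac{1}{1876 - 32060} = \frac{1}{-30184} = - \frac{1}{30184}$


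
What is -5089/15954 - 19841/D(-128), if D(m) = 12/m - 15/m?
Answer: -4501951051/5318 ≈ -8.4655e+5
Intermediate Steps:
D(m) = -3/m
-5089/15954 - 19841/D(-128) = -5089/15954 - 19841/((-3/(-128))) = -5089*1/15954 - 19841/((-3*(-1/128))) = -5089/15954 - 19841/3/128 = -5089/15954 - 19841*128/3 = -5089/15954 - 2539648/3 = -4501951051/5318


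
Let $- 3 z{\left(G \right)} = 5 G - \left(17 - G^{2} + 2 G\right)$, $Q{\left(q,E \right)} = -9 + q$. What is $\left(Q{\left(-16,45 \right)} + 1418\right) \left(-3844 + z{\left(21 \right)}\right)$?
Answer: $- \frac{16742467}{3} \approx -5.5808 \cdot 10^{6}$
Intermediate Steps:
$z{\left(G \right)} = \frac{17}{3} - G - \frac{G^{2}}{3}$ ($z{\left(G \right)} = - \frac{5 G - \left(17 - G^{2} + 2 G\right)}{3} = - \frac{-17 + G^{2} + 3 G}{3} = \frac{17}{3} - G - \frac{G^{2}}{3}$)
$\left(Q{\left(-16,45 \right)} + 1418\right) \left(-3844 + z{\left(21 \right)}\right) = \left(\left(-9 - 16\right) + 1418\right) \left(-3844 - \left(\frac{46}{3} + 147\right)\right) = \left(-25 + 1418\right) \left(-3844 - \frac{487}{3}\right) = 1393 \left(-3844 - \frac{487}{3}\right) = 1393 \left(- \frac{12019}{3}\right) = - \frac{16742467}{3}$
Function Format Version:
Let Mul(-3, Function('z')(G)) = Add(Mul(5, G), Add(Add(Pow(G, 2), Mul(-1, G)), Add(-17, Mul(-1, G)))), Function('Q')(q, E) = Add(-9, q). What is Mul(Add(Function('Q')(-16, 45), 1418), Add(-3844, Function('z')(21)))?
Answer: Rational(-16742467, 3) ≈ -5.5808e+6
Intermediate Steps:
Function('z')(G) = Add(Rational(17, 3), Mul(-1, G), Mul(Rational(-1, 3), Pow(G, 2))) (Function('z')(G) = Mul(Rational(-1, 3), Add(Mul(5, G), Add(Add(Pow(G, 2), Mul(-1, G)), Add(-17, Mul(-1, G))))) = Mul(Rational(-1, 3), Add(Mul(5, G), Add(-17, Pow(G, 2), Mul(-2, G)))) = Mul(Rational(-1, 3), Add(-17, Pow(G, 2), Mul(3, G))) = Add(Rational(17, 3), Mul(-1, G), Mul(Rational(-1, 3), Pow(G, 2))))
Mul(Add(Function('Q')(-16, 45), 1418), Add(-3844, Function('z')(21))) = Mul(Add(Add(-9, -16), 1418), Add(-3844, Add(Rational(17, 3), Mul(-1, 21), Mul(Rational(-1, 3), Pow(21, 2))))) = Mul(Add(-25, 1418), Add(-3844, Add(Rational(17, 3), -21, Mul(Rational(-1, 3), 441)))) = Mul(1393, Add(-3844, Add(Rational(17, 3), -21, -147))) = Mul(1393, Add(-3844, Rational(-487, 3))) = Mul(1393, Rational(-12019, 3)) = Rational(-16742467, 3)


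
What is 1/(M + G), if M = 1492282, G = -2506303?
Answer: -1/1014021 ≈ -9.8617e-7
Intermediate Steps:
1/(M + G) = 1/(1492282 - 2506303) = 1/(-1014021) = -1/1014021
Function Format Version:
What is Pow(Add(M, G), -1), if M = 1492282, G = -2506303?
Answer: Rational(-1, 1014021) ≈ -9.8617e-7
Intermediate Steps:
Pow(Add(M, G), -1) = Pow(Add(1492282, -2506303), -1) = Pow(-1014021, -1) = Rational(-1, 1014021)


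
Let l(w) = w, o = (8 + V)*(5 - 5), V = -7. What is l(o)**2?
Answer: 0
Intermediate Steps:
o = 0 (o = (8 - 7)*(5 - 5) = 1*0 = 0)
l(o)**2 = 0**2 = 0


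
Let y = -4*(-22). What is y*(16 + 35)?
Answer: 4488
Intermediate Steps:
y = 88
y*(16 + 35) = 88*(16 + 35) = 88*51 = 4488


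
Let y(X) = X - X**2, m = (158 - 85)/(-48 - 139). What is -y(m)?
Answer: 18980/34969 ≈ 0.54277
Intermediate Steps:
m = -73/187 (m = 73/(-187) = 73*(-1/187) = -73/187 ≈ -0.39037)
-y(m) = -(-73)*(1 - 1*(-73/187))/187 = -(-73)*(1 + 73/187)/187 = -(-73)*260/(187*187) = -1*(-18980/34969) = 18980/34969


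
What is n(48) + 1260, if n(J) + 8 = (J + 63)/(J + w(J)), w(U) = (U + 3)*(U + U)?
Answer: 2063333/1648 ≈ 1252.0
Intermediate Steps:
w(U) = 2*U*(3 + U) (w(U) = (3 + U)*(2*U) = 2*U*(3 + U))
n(J) = -8 + (63 + J)/(J + 2*J*(3 + J)) (n(J) = -8 + (J + 63)/(J + 2*J*(3 + J)) = -8 + (63 + J)/(J + 2*J*(3 + J)))
n(48) + 1260 = (63 - 55*48 - 16*48²)/(48*(7 + 2*48)) + 1260 = (63 - 2640 - 16*2304)/(48*(7 + 96)) + 1260 = (1/48)*(63 - 2640 - 36864)/103 + 1260 = (1/48)*(1/103)*(-39441) + 1260 = -13147/1648 + 1260 = 2063333/1648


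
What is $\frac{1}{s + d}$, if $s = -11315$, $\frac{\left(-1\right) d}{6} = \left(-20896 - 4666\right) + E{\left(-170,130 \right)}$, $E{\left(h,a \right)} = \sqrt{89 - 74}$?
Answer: $\frac{142057}{20180190709} + \frac{6 \sqrt{15}}{20180190709} \approx 7.0406 \cdot 10^{-6}$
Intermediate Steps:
$E{\left(h,a \right)} = \sqrt{15}$
$d = 153372 - 6 \sqrt{15}$ ($d = - 6 \left(\left(-20896 - 4666\right) + \sqrt{15}\right) = - 6 \left(-25562 + \sqrt{15}\right) = 153372 - 6 \sqrt{15} \approx 1.5335 \cdot 10^{5}$)
$\frac{1}{s + d} = \frac{1}{-11315 + \left(153372 - 6 \sqrt{15}\right)} = \frac{1}{142057 - 6 \sqrt{15}}$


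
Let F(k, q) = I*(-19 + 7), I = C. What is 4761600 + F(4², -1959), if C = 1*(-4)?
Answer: 4761648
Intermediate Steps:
C = -4
I = -4
F(k, q) = 48 (F(k, q) = -4*(-19 + 7) = -4*(-12) = 48)
4761600 + F(4², -1959) = 4761600 + 48 = 4761648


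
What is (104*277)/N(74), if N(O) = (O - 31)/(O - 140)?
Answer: -1901328/43 ≈ -44217.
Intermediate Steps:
N(O) = (-31 + O)/(-140 + O)
(104*277)/N(74) = (104*277)/(((-31 + 74)/(-140 + 74))) = 28808/((43/(-66))) = 28808/((-1/66*43)) = 28808/(-43/66) = 28808*(-66/43) = -1901328/43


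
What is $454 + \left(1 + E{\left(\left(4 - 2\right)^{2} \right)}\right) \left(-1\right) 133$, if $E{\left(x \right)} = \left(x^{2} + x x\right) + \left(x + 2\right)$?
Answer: $-4733$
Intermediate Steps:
$E{\left(x \right)} = 2 + x + 2 x^{2}$ ($E{\left(x \right)} = \left(x^{2} + x^{2}\right) + \left(2 + x\right) = 2 x^{2} + \left(2 + x\right) = 2 + x + 2 x^{2}$)
$454 + \left(1 + E{\left(\left(4 - 2\right)^{2} \right)}\right) \left(-1\right) 133 = 454 + \left(1 + \left(2 + \left(4 - 2\right)^{2} + 2 \left(\left(4 - 2\right)^{2}\right)^{2}\right)\right) \left(-1\right) 133 = 454 + \left(1 + \left(2 + 2^{2} + 2 \left(2^{2}\right)^{2}\right)\right) \left(-1\right) 133 = 454 + \left(1 + \left(2 + 4 + 2 \cdot 4^{2}\right)\right) \left(-1\right) 133 = 454 + \left(1 + \left(2 + 4 + 2 \cdot 16\right)\right) \left(-1\right) 133 = 454 + \left(1 + \left(2 + 4 + 32\right)\right) \left(-1\right) 133 = 454 + \left(1 + 38\right) \left(-1\right) 133 = 454 + 39 \left(-1\right) 133 = 454 - 5187 = -4733$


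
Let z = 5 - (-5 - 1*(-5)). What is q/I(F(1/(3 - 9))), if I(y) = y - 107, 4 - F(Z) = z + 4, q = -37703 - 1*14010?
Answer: 51713/112 ≈ 461.72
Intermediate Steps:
q = -51713 (q = -37703 - 14010 = -51713)
z = 5 (z = 5 - (-5 + 5) = 5 - 1*0 = 5 + 0 = 5)
F(Z) = -5 (F(Z) = 4 - (5 + 4) = 4 - 1*9 = 4 - 9 = -5)
I(y) = -107 + y
q/I(F(1/(3 - 9))) = -51713/(-107 - 5) = -51713/(-112) = -51713*(-1/112) = 51713/112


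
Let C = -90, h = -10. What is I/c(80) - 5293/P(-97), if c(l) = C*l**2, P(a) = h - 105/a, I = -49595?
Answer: 11830935827/19929600 ≈ 593.64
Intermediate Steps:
P(a) = -10 - 105/a
c(l) = -90*l**2
I/c(80) - 5293/P(-97) = -49595/((-90*80**2)) - 5293/(-10 - 105/(-97)) = -49595/((-90*6400)) - 5293/(-10 - 105*(-1/97)) = -49595/(-576000) - 5293/(-10 + 105/97) = -49595*(-1/576000) - 5293/(-865/97) = 9919/115200 - 5293*(-97/865) = 9919/115200 + 513421/865 = 11830935827/19929600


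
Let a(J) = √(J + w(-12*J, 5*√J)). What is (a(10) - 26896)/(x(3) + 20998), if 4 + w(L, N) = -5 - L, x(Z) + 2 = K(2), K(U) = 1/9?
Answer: -48393/37793 ≈ -1.2805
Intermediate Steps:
K(U) = ⅑
x(Z) = -17/9 (x(Z) = -2 + ⅑ = -17/9)
w(L, N) = -9 - L (w(L, N) = -4 + (-5 - L) = -9 - L)
a(J) = √(-9 + 13*J) (a(J) = √(J + (-9 - (-12)*J)) = √(J + (-9 + 12*J)) = √(-9 + 13*J))
(a(10) - 26896)/(x(3) + 20998) = (√(-9 + 13*10) - 26896)/(-17/9 + 20998) = (√(-9 + 130) - 26896)/(188965/9) = (√121 - 26896)*(9/188965) = (11 - 26896)*(9/188965) = -26885*9/188965 = -48393/37793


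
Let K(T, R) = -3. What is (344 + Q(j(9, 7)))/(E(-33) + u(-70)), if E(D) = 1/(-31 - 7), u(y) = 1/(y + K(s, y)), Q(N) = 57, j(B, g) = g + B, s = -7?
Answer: -1112374/111 ≈ -10021.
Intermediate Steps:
j(B, g) = B + g
u(y) = 1/(-3 + y) (u(y) = 1/(y - 3) = 1/(-3 + y))
E(D) = -1/38 (E(D) = 1/(-38) = -1/38)
(344 + Q(j(9, 7)))/(E(-33) + u(-70)) = (344 + 57)/(-1/38 + 1/(-3 - 70)) = 401/(-1/38 + 1/(-73)) = 401/(-1/38 - 1/73) = 401/(-111/2774) = 401*(-2774/111) = -1112374/111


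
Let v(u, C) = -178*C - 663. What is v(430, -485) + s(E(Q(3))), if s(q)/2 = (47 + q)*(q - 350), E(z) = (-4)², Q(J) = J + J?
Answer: 43583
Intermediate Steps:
Q(J) = 2*J
v(u, C) = -663 - 178*C
E(z) = 16
s(q) = 2*(-350 + q)*(47 + q) (s(q) = 2*((47 + q)*(q - 350)) = 2*((47 + q)*(-350 + q)) = 2*((-350 + q)*(47 + q)) = 2*(-350 + q)*(47 + q))
v(430, -485) + s(E(Q(3))) = (-663 - 178*(-485)) + (-32900 - 606*16 + 2*16²) = (-663 + 86330) + (-32900 - 9696 + 2*256) = 85667 + (-32900 - 9696 + 512) = 85667 - 42084 = 43583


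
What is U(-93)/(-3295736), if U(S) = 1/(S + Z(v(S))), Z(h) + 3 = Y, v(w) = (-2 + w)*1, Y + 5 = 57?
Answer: 1/145012384 ≈ 6.8960e-9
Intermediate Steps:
Y = 52 (Y = -5 + 57 = 52)
v(w) = -2 + w
Z(h) = 49 (Z(h) = -3 + 52 = 49)
U(S) = 1/(49 + S) (U(S) = 1/(S + 49) = 1/(49 + S))
U(-93)/(-3295736) = 1/((49 - 93)*(-3295736)) = -1/3295736/(-44) = -1/44*(-1/3295736) = 1/145012384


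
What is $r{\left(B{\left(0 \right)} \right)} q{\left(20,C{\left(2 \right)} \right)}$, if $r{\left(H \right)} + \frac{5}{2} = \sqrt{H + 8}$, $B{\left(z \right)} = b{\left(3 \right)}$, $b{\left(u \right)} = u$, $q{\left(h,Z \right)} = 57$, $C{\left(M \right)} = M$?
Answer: $- \frac{285}{2} + 57 \sqrt{11} \approx 46.548$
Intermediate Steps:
$B{\left(z \right)} = 3$
$r{\left(H \right)} = - \frac{5}{2} + \sqrt{8 + H}$ ($r{\left(H \right)} = - \frac{5}{2} + \sqrt{H + 8} = - \frac{5}{2} + \sqrt{8 + H}$)
$r{\left(B{\left(0 \right)} \right)} q{\left(20,C{\left(2 \right)} \right)} = \left(- \frac{5}{2} + \sqrt{8 + 3}\right) 57 = \left(- \frac{5}{2} + \sqrt{11}\right) 57 = - \frac{285}{2} + 57 \sqrt{11}$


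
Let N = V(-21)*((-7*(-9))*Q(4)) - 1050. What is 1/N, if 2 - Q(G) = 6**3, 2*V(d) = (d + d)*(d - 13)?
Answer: -1/9627198 ≈ -1.0387e-7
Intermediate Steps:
V(d) = d*(-13 + d) (V(d) = ((d + d)*(d - 13))/2 = ((2*d)*(-13 + d))/2 = (2*d*(-13 + d))/2 = d*(-13 + d))
Q(G) = -214 (Q(G) = 2 - 1*6**3 = 2 - 1*216 = 2 - 216 = -214)
N = -9627198 (N = (-21*(-13 - 21))*(-7*(-9)*(-214)) - 1050 = (-21*(-34))*(63*(-214)) - 1050 = 714*(-13482) - 1050 = -9626148 - 1050 = -9627198)
1/N = 1/(-9627198) = -1/9627198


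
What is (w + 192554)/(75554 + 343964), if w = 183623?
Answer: 376177/419518 ≈ 0.89669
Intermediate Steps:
(w + 192554)/(75554 + 343964) = (183623 + 192554)/(75554 + 343964) = 376177/419518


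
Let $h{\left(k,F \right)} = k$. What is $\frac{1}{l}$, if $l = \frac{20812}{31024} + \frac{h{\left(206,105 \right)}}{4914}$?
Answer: $\frac{2722356}{1940377} \approx 1.403$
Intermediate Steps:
$l = \frac{1940377}{2722356}$ ($l = \frac{20812}{31024} + \frac{206}{4914} = 20812 \cdot \frac{1}{31024} + 206 \cdot \frac{1}{4914} = \frac{5203}{7756} + \frac{103}{2457} = \frac{1940377}{2722356} \approx 0.71276$)
$\frac{1}{l} = \frac{1}{\frac{1940377}{2722356}} = \frac{2722356}{1940377}$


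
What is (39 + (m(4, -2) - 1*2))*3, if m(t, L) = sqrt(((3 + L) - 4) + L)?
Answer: 111 + 3*I*sqrt(5) ≈ 111.0 + 6.7082*I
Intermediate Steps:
m(t, L) = sqrt(-1 + 2*L) (m(t, L) = sqrt((-1 + L) + L) = sqrt(-1 + 2*L))
(39 + (m(4, -2) - 1*2))*3 = (39 + (sqrt(-1 + 2*(-2)) - 1*2))*3 = (39 + (sqrt(-1 - 4) - 2))*3 = (39 + (sqrt(-5) - 2))*3 = (39 + (I*sqrt(5) - 2))*3 = (39 + (-2 + I*sqrt(5)))*3 = (37 + I*sqrt(5))*3 = 111 + 3*I*sqrt(5)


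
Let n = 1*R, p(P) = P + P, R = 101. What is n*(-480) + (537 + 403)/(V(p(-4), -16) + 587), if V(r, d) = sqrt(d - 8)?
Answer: 20*(-4848*sqrt(6) + 1422841*I)/(-587*I + 2*sqrt(6)) ≈ -48478.0 - 0.013364*I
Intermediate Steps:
p(P) = 2*P
V(r, d) = sqrt(-8 + d)
n = 101 (n = 1*101 = 101)
n*(-480) + (537 + 403)/(V(p(-4), -16) + 587) = 101*(-480) + (537 + 403)/(sqrt(-8 - 16) + 587) = -48480 + 940/(sqrt(-24) + 587) = -48480 + 940/(2*I*sqrt(6) + 587) = -48480 + 940/(587 + 2*I*sqrt(6))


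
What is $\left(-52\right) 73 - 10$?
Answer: $-3806$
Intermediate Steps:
$\left(-52\right) 73 - 10 = -3796 + \left(-66 + 56\right) = -3796 - 10 = -3806$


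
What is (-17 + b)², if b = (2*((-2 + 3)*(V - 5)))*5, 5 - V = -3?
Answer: 169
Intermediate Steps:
V = 8 (V = 5 - 1*(-3) = 5 + 3 = 8)
b = 30 (b = (2*((-2 + 3)*(8 - 5)))*5 = (2*(1*3))*5 = (2*3)*5 = 6*5 = 30)
(-17 + b)² = (-17 + 30)² = 13² = 169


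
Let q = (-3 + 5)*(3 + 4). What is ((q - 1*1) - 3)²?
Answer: 100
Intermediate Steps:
q = 14 (q = 2*7 = 14)
((q - 1*1) - 3)² = ((14 - 1*1) - 3)² = ((14 - 1) - 3)² = (13 - 3)² = 10² = 100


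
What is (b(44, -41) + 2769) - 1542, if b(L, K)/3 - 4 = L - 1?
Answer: 1368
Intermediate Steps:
b(L, K) = 9 + 3*L (b(L, K) = 12 + 3*(L - 1) = 12 + 3*(-1 + L) = 12 + (-3 + 3*L) = 9 + 3*L)
(b(44, -41) + 2769) - 1542 = ((9 + 3*44) + 2769) - 1542 = ((9 + 132) + 2769) - 1542 = (141 + 2769) - 1542 = 2910 - 1542 = 1368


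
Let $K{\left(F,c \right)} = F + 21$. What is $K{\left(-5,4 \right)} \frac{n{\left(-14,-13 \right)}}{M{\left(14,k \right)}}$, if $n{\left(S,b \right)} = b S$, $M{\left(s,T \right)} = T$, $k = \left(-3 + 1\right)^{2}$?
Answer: $728$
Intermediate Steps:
$k = 4$ ($k = \left(-2\right)^{2} = 4$)
$n{\left(S,b \right)} = S b$
$K{\left(F,c \right)} = 21 + F$
$K{\left(-5,4 \right)} \frac{n{\left(-14,-13 \right)}}{M{\left(14,k \right)}} = \left(21 - 5\right) \frac{\left(-14\right) \left(-13\right)}{4} = 16 \cdot 182 \cdot \frac{1}{4} = 16 \cdot \frac{91}{2} = 728$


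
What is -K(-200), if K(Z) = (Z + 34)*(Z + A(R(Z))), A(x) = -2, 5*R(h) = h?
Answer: -33532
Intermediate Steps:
R(h) = h/5
K(Z) = (-2 + Z)*(34 + Z) (K(Z) = (Z + 34)*(Z - 2) = (34 + Z)*(-2 + Z) = (-2 + Z)*(34 + Z))
-K(-200) = -(-68 + (-200)² + 32*(-200)) = -(-68 + 40000 - 6400) = -1*33532 = -33532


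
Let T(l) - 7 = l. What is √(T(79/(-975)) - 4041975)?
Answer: I*√153695836281/195 ≈ 2010.5*I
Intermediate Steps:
T(l) = 7 + l
√(T(79/(-975)) - 4041975) = √((7 + 79/(-975)) - 4041975) = √((7 + 79*(-1/975)) - 4041975) = √((7 - 79/975) - 4041975) = √(6746/975 - 4041975) = √(-3940918879/975) = I*√153695836281/195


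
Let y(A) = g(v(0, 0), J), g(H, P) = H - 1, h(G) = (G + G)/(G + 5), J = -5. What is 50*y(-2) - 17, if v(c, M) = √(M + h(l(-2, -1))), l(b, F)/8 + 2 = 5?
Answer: -67 + 200*√87/29 ≈ -2.6732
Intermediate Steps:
l(b, F) = 24 (l(b, F) = -16 + 8*5 = -16 + 40 = 24)
h(G) = 2*G/(5 + G) (h(G) = (2*G)/(5 + G) = 2*G/(5 + G))
v(c, M) = √(48/29 + M) (v(c, M) = √(M + 2*24/(5 + 24)) = √(M + 2*24/29) = √(M + 2*24*(1/29)) = √(M + 48/29) = √(48/29 + M))
g(H, P) = -1 + H
y(A) = -1 + 4*√87/29 (y(A) = -1 + √(1392 + 841*0)/29 = -1 + √(1392 + 0)/29 = -1 + √1392/29 = -1 + (4*√87)/29 = -1 + 4*√87/29)
50*y(-2) - 17 = 50*(-1 + 4*√87/29) - 17 = (-50 + 200*√87/29) - 17 = -67 + 200*√87/29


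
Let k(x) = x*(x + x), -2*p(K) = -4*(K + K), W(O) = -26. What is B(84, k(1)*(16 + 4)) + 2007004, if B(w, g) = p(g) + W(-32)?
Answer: 2007138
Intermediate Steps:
p(K) = 4*K (p(K) = -(-2)*(K + K) = -(-2)*2*K = -(-4)*K = 4*K)
k(x) = 2*x² (k(x) = x*(2*x) = 2*x²)
B(w, g) = -26 + 4*g (B(w, g) = 4*g - 26 = -26 + 4*g)
B(84, k(1)*(16 + 4)) + 2007004 = (-26 + 4*((2*1²)*(16 + 4))) + 2007004 = (-26 + 4*((2*1)*20)) + 2007004 = (-26 + 4*(2*20)) + 2007004 = (-26 + 4*40) + 2007004 = (-26 + 160) + 2007004 = 134 + 2007004 = 2007138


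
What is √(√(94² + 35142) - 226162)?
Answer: √(-226162 + √43978) ≈ 475.34*I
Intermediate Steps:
√(√(94² + 35142) - 226162) = √(√(8836 + 35142) - 226162) = √(√43978 - 226162) = √(-226162 + √43978)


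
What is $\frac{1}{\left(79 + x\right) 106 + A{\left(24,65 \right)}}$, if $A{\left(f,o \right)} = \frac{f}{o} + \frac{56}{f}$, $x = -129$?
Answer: $- \frac{195}{1032973} \approx -0.00018878$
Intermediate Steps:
$A{\left(f,o \right)} = \frac{56}{f} + \frac{f}{o}$
$\frac{1}{\left(79 + x\right) 106 + A{\left(24,65 \right)}} = \frac{1}{\left(79 - 129\right) 106 + \left(\frac{56}{24} + \frac{24}{65}\right)} = \frac{1}{\left(-50\right) 106 + \left(56 \cdot \frac{1}{24} + 24 \cdot \frac{1}{65}\right)} = \frac{1}{-5300 + \left(\frac{7}{3} + \frac{24}{65}\right)} = \frac{1}{-5300 + \frac{527}{195}} = \frac{1}{- \frac{1032973}{195}} = - \frac{195}{1032973}$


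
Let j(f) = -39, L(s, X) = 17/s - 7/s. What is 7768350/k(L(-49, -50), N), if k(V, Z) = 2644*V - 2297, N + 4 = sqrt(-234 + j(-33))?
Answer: -126883050/46331 ≈ -2738.6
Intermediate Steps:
L(s, X) = 10/s
N = -4 + I*sqrt(273) (N = -4 + sqrt(-234 - 39) = -4 + sqrt(-273) = -4 + I*sqrt(273) ≈ -4.0 + 16.523*I)
k(V, Z) = -2297 + 2644*V
7768350/k(L(-49, -50), N) = 7768350/(-2297 + 2644*(10/(-49))) = 7768350/(-2297 + 2644*(10*(-1/49))) = 7768350/(-2297 + 2644*(-10/49)) = 7768350/(-2297 - 26440/49) = 7768350/(-138993/49) = 7768350*(-49/138993) = -126883050/46331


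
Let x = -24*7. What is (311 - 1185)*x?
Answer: 146832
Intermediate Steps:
x = -168
(311 - 1185)*x = (311 - 1185)*(-168) = -874*(-168) = 146832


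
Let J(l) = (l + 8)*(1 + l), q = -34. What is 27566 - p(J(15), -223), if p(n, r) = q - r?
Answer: 27377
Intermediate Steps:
J(l) = (1 + l)*(8 + l) (J(l) = (8 + l)*(1 + l) = (1 + l)*(8 + l))
p(n, r) = -34 - r
27566 - p(J(15), -223) = 27566 - (-34 - 1*(-223)) = 27566 - (-34 + 223) = 27566 - 1*189 = 27566 - 189 = 27377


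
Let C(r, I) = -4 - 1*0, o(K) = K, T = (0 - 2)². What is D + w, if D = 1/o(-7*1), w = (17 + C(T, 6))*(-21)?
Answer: -1912/7 ≈ -273.14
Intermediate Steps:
T = 4 (T = (-2)² = 4)
C(r, I) = -4 (C(r, I) = -4 + 0 = -4)
w = -273 (w = (17 - 4)*(-21) = 13*(-21) = -273)
D = -⅐ (D = 1/(-7*1) = 1/(-7) = -⅐ ≈ -0.14286)
D + w = -⅐ - 273 = -1912/7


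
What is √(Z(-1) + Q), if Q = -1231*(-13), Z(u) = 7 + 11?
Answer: √16021 ≈ 126.57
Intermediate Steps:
Z(u) = 18
Q = 16003
√(Z(-1) + Q) = √(18 + 16003) = √16021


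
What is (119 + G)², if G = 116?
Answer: 55225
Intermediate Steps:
(119 + G)² = (119 + 116)² = 235² = 55225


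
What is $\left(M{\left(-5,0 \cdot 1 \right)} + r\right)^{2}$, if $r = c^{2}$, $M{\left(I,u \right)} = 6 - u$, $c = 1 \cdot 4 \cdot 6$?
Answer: $338724$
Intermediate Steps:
$c = 24$ ($c = 4 \cdot 6 = 24$)
$r = 576$ ($r = 24^{2} = 576$)
$\left(M{\left(-5,0 \cdot 1 \right)} + r\right)^{2} = \left(\left(6 - 0 \cdot 1\right) + 576\right)^{2} = \left(\left(6 - 0\right) + 576\right)^{2} = \left(\left(6 + 0\right) + 576\right)^{2} = \left(6 + 576\right)^{2} = 582^{2} = 338724$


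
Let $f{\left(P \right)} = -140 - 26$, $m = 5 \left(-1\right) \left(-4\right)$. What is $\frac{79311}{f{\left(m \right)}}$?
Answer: $- \frac{79311}{166} \approx -477.78$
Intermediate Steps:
$m = 20$ ($m = \left(-5\right) \left(-4\right) = 20$)
$f{\left(P \right)} = -166$
$\frac{79311}{f{\left(m \right)}} = \frac{79311}{-166} = 79311 \left(- \frac{1}{166}\right) = - \frac{79311}{166}$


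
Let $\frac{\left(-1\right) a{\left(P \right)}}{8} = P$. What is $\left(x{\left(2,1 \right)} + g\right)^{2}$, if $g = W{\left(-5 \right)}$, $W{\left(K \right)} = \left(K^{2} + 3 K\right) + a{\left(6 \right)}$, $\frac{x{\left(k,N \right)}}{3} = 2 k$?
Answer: $676$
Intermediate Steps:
$a{\left(P \right)} = - 8 P$
$x{\left(k,N \right)} = 6 k$ ($x{\left(k,N \right)} = 3 \cdot 2 k = 6 k$)
$W{\left(K \right)} = -48 + K^{2} + 3 K$ ($W{\left(K \right)} = \left(K^{2} + 3 K\right) - 48 = -48 + K^{2} + 3 K$)
$g = -38$ ($g = -48 + \left(-5\right)^{2} + 3 \left(-5\right) = -48 + 25 - 15 = -38$)
$\left(x{\left(2,1 \right)} + g\right)^{2} = \left(6 \cdot 2 - 38\right)^{2} = \left(12 - 38\right)^{2} = \left(-26\right)^{2} = 676$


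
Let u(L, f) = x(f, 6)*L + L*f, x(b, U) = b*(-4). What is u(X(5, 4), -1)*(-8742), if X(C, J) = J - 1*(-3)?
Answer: -183582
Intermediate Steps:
x(b, U) = -4*b
X(C, J) = 3 + J (X(C, J) = J + 3 = 3 + J)
u(L, f) = -3*L*f (u(L, f) = (-4*f)*L + L*f = -4*L*f + L*f = -3*L*f)
u(X(5, 4), -1)*(-8742) = -3*(3 + 4)*(-1)*(-8742) = -3*7*(-1)*(-8742) = 21*(-8742) = -183582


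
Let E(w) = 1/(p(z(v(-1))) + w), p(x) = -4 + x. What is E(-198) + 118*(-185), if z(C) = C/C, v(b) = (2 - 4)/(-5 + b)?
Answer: -4387831/201 ≈ -21830.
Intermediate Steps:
v(b) = -2/(-5 + b)
z(C) = 1
E(w) = 1/(-3 + w) (E(w) = 1/((-4 + 1) + w) = 1/(-3 + w))
E(-198) + 118*(-185) = 1/(-3 - 198) + 118*(-185) = 1/(-201) - 21830 = -1/201 - 21830 = -4387831/201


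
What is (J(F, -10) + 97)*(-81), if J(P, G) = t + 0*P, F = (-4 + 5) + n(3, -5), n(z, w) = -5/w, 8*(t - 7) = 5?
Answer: -67797/8 ≈ -8474.6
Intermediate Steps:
t = 61/8 (t = 7 + (⅛)*5 = 7 + 5/8 = 61/8 ≈ 7.6250)
F = 2 (F = (-4 + 5) - 5/(-5) = 1 - 5*(-⅕) = 1 + 1 = 2)
J(P, G) = 61/8 (J(P, G) = 61/8 + 0*P = 61/8 + 0 = 61/8)
(J(F, -10) + 97)*(-81) = (61/8 + 97)*(-81) = (837/8)*(-81) = -67797/8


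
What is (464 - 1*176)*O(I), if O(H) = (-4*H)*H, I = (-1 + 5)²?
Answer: -294912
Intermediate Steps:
I = 16 (I = 4² = 16)
O(H) = -4*H²
(464 - 1*176)*O(I) = (464 - 1*176)*(-4*16²) = (464 - 176)*(-4*256) = 288*(-1024) = -294912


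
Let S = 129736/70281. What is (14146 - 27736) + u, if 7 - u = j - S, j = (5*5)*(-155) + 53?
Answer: -685883105/70281 ≈ -9759.2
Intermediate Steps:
j = -3822 (j = 25*(-155) + 53 = -3875 + 53 = -3822)
S = 129736/70281 (S = 129736*(1/70281) = 129736/70281 ≈ 1.8460)
u = 269235685/70281 (u = 7 - (-3822 - 1*129736/70281) = 7 - (-3822 - 129736/70281) = 7 - 1*(-268743718/70281) = 7 + 268743718/70281 = 269235685/70281 ≈ 3830.8)
(14146 - 27736) + u = (14146 - 27736) + 269235685/70281 = -13590 + 269235685/70281 = -685883105/70281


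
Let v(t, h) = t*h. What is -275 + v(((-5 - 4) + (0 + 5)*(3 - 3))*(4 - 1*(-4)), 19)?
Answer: -1643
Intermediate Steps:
v(t, h) = h*t
-275 + v(((-5 - 4) + (0 + 5)*(3 - 3))*(4 - 1*(-4)), 19) = -275 + 19*(((-5 - 4) + (0 + 5)*(3 - 3))*(4 - 1*(-4))) = -275 + 19*((-9 + 5*0)*(4 + 4)) = -275 + 19*((-9 + 0)*8) = -275 + 19*(-9*8) = -275 + 19*(-72) = -275 - 1368 = -1643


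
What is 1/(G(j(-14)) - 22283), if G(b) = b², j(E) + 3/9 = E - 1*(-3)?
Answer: -9/199391 ≈ -4.5137e-5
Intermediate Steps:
j(E) = 8/3 + E (j(E) = -⅓ + (E - 1*(-3)) = -⅓ + (E + 3) = -⅓ + (3 + E) = 8/3 + E)
1/(G(j(-14)) - 22283) = 1/((8/3 - 14)² - 22283) = 1/((-34/3)² - 22283) = 1/(1156/9 - 22283) = 1/(-199391/9) = -9/199391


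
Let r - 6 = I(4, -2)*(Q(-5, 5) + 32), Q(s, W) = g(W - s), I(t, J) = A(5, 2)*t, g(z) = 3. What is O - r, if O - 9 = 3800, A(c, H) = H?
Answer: 3523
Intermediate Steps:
I(t, J) = 2*t
Q(s, W) = 3
O = 3809 (O = 9 + 3800 = 3809)
r = 286 (r = 6 + (2*4)*(3 + 32) = 6 + 8*35 = 6 + 280 = 286)
O - r = 3809 - 1*286 = 3809 - 286 = 3523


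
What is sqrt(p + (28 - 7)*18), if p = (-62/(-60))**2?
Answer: sqrt(341161)/30 ≈ 19.470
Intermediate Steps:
p = 961/900 (p = (-62*(-1/60))**2 = (31/30)**2 = 961/900 ≈ 1.0678)
sqrt(p + (28 - 7)*18) = sqrt(961/900 + (28 - 7)*18) = sqrt(961/900 + 21*18) = sqrt(961/900 + 378) = sqrt(341161/900) = sqrt(341161)/30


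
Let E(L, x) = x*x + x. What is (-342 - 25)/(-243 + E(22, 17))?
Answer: -367/63 ≈ -5.8254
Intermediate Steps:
E(L, x) = x + x**2 (E(L, x) = x**2 + x = x + x**2)
(-342 - 25)/(-243 + E(22, 17)) = (-342 - 25)/(-243 + 17*(1 + 17)) = -367/(-243 + 17*18) = -367/(-243 + 306) = -367/63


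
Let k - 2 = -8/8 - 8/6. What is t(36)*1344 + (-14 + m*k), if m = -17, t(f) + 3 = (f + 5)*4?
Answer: 649127/3 ≈ 2.1638e+5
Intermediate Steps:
t(f) = 17 + 4*f (t(f) = -3 + (f + 5)*4 = -3 + (5 + f)*4 = -3 + (20 + 4*f) = 17 + 4*f)
k = -⅓ (k = 2 + (-8/8 - 8/6) = 2 + (-8*⅛ - 8*⅙) = 2 + (-1 - 4/3) = 2 - 7/3 = -⅓ ≈ -0.33333)
t(36)*1344 + (-14 + m*k) = (17 + 4*36)*1344 + (-14 - 17*(-⅓)) = (17 + 144)*1344 + (-14 + 17/3) = 161*1344 - 25/3 = 216384 - 25/3 = 649127/3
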